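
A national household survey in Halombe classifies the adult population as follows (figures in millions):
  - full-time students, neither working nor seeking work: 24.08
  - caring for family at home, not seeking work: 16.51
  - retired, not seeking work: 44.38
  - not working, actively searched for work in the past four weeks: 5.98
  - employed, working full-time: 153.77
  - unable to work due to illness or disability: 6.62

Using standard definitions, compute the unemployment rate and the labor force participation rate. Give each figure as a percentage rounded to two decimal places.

Employed = 153.77 million.
Unemployed = 5.98 million.
Labor force = 153.77 + 5.98 = 159.75 million.
Not in labor force = 24.08 + 16.51 + 44.38 + 6.62 = 91.59 million (those not working and not actively searching are outside the labor force).
Civilian working-age population = 159.75 + 91.59 = 251.34 million.
Unemployment rate = 5.98 / 159.75 = 3.74%.
Labor force participation rate = 159.75 / 251.34 = 63.56%.

Unemployment rate ≈ 3.74%; labor force participation rate ≈ 63.56%.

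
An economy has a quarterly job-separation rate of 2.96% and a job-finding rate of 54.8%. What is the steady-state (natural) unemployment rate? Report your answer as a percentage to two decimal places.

At steady state the flows balance: s·E = f·U, so U/(E+U) = s/(s+f).
u* = 2.96 / (2.96 + 54.8) = 2.96 / 57.76 = 5.12%.

Steady-state unemployment rate ≈ 5.12%.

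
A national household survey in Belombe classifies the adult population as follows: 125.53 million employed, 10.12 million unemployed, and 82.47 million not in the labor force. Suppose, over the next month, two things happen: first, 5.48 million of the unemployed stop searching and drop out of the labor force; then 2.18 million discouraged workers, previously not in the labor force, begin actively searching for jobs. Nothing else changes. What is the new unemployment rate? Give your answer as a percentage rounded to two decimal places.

New unemployment rate ≈ 5.15%.

Initially, labor force = 125.53 + 10.12 = 135.65 million, so u = 10.12/135.65 = 7.46%.
After the first change, unemployed and labor force both fall by 5.48 → E = 125.53, U = 4.64, labor force = 130.17 million.
After the second change, unemployed and labor force both rise by 2.18 → E = 125.53, U = 6.82, labor force = 132.35 million.
New unemployment rate = 6.82 / 132.35 = 5.15%.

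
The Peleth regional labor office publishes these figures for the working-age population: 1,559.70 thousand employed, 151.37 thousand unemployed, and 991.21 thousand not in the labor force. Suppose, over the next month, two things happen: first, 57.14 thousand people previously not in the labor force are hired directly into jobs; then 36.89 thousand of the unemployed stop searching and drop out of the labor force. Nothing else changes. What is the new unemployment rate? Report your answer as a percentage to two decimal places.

New unemployment rate ≈ 6.61%.

Initially, labor force = 1,559.70 + 151.37 = 1,711.07 thousand, so u = 151.37/1,711.07 = 8.85%.
After the first change, employed and labor force both rise by 57.14; unemployed unchanged → E = 1,616.84, U = 151.37, labor force = 1,768.21 thousand.
After the second change, unemployed and labor force both fall by 36.89 → E = 1,616.84, U = 114.48, labor force = 1,731.32 thousand.
New unemployment rate = 114.48 / 1,731.32 = 6.61%.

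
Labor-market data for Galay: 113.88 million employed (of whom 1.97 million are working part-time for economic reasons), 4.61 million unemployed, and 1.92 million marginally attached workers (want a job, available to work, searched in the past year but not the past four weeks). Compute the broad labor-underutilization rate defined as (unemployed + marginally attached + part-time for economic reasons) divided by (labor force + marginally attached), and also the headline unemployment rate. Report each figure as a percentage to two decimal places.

Labor force = 113.88 + 4.61 = 118.49 million.
Numerator = 4.61 + 1.92 + 1.97 = 8.50 million.
Denominator = 118.49 + 1.92 = 120.41 million.
Broad rate = 8.50 / 120.41 = 7.06%.
Headline unemployment rate = 4.61 / 118.49 = 3.89%.

Broad underutilization rate ≈ 7.06%; headline unemployment rate ≈ 3.89%.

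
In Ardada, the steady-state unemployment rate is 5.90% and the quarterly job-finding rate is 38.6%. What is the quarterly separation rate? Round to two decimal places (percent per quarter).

Separation rate ≈ 2.42% per quarter.

From u* = s/(s+f): s = u·f/(1−u).
s = 0.0590 × 38.6 / (1 − 0.0590) = 2.2774 / 0.9410 ≈ 2.42% per quarter.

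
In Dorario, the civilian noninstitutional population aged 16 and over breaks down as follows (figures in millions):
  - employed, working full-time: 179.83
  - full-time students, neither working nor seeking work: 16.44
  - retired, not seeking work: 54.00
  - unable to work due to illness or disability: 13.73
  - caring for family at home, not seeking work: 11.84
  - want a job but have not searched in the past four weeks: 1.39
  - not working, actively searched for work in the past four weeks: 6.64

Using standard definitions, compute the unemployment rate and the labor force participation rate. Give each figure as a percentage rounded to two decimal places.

Employed = 179.83 million.
Unemployed = 6.64 million.
Labor force = 179.83 + 6.64 = 186.47 million.
Not in labor force = 16.44 + 54.00 + 13.73 + 11.84 + 1.39 = 97.40 million (those not working and not actively searching are outside the labor force — including those who want a job but have given up searching).
Civilian working-age population = 186.47 + 97.40 = 283.87 million.
Unemployment rate = 6.64 / 186.47 = 3.56%.
Labor force participation rate = 186.47 / 283.87 = 65.69%.

Unemployment rate ≈ 3.56%; labor force participation rate ≈ 65.69%.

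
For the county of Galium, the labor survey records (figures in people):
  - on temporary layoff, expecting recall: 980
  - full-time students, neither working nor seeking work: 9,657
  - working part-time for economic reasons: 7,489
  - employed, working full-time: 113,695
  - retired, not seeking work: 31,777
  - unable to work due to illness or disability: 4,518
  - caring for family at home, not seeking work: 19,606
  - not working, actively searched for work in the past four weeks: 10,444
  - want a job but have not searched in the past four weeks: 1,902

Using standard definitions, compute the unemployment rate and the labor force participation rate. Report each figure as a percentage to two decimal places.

Employed = 7,489 + 113,695 = 121,184 (anyone who worked, including part-time for economic reasons, counts as employed).
Unemployed = 980 + 10,444 = 11,424 (jobless and actively searching, or on temporary layoff).
Labor force = 121,184 + 11,424 = 132,608.
Not in labor force = 9,657 + 31,777 + 4,518 + 19,606 + 1,902 = 67,460 (those not working and not actively searching are outside the labor force — including those who want a job but have given up searching).
Civilian working-age population = 132,608 + 67,460 = 200,068.
Unemployment rate = 11,424 / 132,608 = 8.61%.
Labor force participation rate = 132,608 / 200,068 = 66.28%.

Unemployment rate ≈ 8.61%; labor force participation rate ≈ 66.28%.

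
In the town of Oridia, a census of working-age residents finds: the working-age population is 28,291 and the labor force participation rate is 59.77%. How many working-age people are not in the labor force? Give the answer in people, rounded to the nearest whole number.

Share not in the labor force = 1 − 0.5977 = 0.4023.
Not in labor force = 0.4023 × 28,291 ≈ 11,381.

About 11,381 are not in the labor force.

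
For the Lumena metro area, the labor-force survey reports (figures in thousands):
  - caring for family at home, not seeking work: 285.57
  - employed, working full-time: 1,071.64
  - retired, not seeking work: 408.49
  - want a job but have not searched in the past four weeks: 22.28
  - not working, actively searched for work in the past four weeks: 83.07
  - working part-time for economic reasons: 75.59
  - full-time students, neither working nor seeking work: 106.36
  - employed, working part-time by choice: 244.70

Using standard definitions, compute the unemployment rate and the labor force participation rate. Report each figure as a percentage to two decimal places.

Unemployment rate ≈ 5.63%; labor force participation rate ≈ 64.19%.

Employed = 1,071.64 + 75.59 + 244.70 = 1,391.93 thousand (anyone who worked, including part-time for economic reasons, counts as employed).
Unemployed = 83.07 thousand.
Labor force = 1,391.93 + 83.07 = 1,475.00 thousand.
Not in labor force = 285.57 + 408.49 + 22.28 + 106.36 = 822.70 thousand (those not working and not actively searching are outside the labor force — including those who want a job but have given up searching).
Civilian working-age population = 1,475.00 + 822.70 = 2,297.70 thousand.
Unemployment rate = 83.07 / 1,475.00 = 5.63%.
Labor force participation rate = 1,475.00 / 2,297.70 = 64.19%.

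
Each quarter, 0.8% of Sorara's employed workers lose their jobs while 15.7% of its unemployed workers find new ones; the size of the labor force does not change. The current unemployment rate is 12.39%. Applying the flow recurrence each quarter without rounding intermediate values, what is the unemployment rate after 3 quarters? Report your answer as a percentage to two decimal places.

Unemployment rate after three quarters ≈ 9.24%.

With a fixed labor force, u_{t+1} = u_t + s·(1−u_t) − f·u_t = u_t·(1−s−f) + s.
Here 1−s−f = 0.835 and s = 0.008.
u_1 = 0.123900 × 0.835 + 0.008 = 0.111456.
u_2 = 0.111456 × 0.835 + 0.008 = 0.101066.
u_3 = 0.101066 × 0.835 + 0.008 = 0.092390.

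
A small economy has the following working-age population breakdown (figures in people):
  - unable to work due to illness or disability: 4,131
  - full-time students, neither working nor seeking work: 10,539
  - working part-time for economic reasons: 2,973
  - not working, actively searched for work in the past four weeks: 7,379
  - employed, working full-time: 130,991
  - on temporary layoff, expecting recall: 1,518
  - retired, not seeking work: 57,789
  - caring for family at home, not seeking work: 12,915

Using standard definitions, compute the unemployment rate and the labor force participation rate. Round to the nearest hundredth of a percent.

Employed = 2,973 + 130,991 = 133,964 (anyone who worked, including part-time for economic reasons, counts as employed).
Unemployed = 7,379 + 1,518 = 8,897 (jobless and actively searching, or on temporary layoff).
Labor force = 133,964 + 8,897 = 142,861.
Not in labor force = 4,131 + 10,539 + 57,789 + 12,915 = 85,374 (those not working and not actively searching are outside the labor force).
Civilian working-age population = 142,861 + 85,374 = 228,235.
Unemployment rate = 8,897 / 142,861 = 6.23%.
Labor force participation rate = 142,861 / 228,235 = 62.59%.

Unemployment rate ≈ 6.23%; labor force participation rate ≈ 62.59%.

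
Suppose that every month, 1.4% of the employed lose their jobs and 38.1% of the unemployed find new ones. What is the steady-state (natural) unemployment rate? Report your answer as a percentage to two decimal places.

Steady-state unemployment rate ≈ 3.54%.

At steady state the flows balance: s·E = f·U, so U/(E+U) = s/(s+f).
u* = 1.4 / (1.4 + 38.1) = 1.4 / 39.50 = 3.54%.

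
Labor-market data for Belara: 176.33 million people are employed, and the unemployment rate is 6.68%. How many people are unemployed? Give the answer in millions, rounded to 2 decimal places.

About 12.62 million are unemployed.

Let U be the number unemployed. The labor force is E + U, and U/(E+U) = 0.0668.
So U = 0.0668 × 176.33 / (1 − 0.0668) = 11.7788 / 0.9332 ≈ 12.62 million.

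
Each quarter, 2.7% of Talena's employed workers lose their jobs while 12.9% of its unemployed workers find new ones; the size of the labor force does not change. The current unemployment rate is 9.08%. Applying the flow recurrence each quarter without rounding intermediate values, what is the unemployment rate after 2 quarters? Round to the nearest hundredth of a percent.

Unemployment rate after two quarters ≈ 11.45%.

With a fixed labor force, u_{t+1} = u_t + s·(1−u_t) − f·u_t = u_t·(1−s−f) + s.
Here 1−s−f = 0.844 and s = 0.027.
u_1 = 0.090800 × 0.844 + 0.027 = 0.103635.
u_2 = 0.103635 × 0.844 + 0.027 = 0.114468.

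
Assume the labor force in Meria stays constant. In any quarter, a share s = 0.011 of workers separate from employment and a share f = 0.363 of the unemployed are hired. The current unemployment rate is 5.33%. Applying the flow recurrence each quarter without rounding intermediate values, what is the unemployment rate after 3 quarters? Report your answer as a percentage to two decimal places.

Unemployment rate after three quarters ≈ 3.53%.

With a fixed labor force, u_{t+1} = u_t + s·(1−u_t) − f·u_t = u_t·(1−s−f) + s.
Here 1−s−f = 0.626 and s = 0.011.
u_1 = 0.053300 × 0.626 + 0.011 = 0.044366.
u_2 = 0.044366 × 0.626 + 0.011 = 0.038773.
u_3 = 0.038773 × 0.626 + 0.011 = 0.035272.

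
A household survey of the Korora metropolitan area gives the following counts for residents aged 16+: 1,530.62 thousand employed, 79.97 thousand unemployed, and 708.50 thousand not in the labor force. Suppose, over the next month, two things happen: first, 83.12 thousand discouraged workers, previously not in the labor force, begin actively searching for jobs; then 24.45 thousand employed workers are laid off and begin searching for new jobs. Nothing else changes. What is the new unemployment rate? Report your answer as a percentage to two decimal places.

Initially, labor force = 1,530.62 + 79.97 = 1,610.59 thousand, so u = 79.97/1,610.59 = 4.97%.
After the first change, unemployed and labor force both rise by 83.12 → E = 1,530.62, U = 163.09, labor force = 1,693.71 thousand.
After the second change, employed falls and unemployed rises by 24.45; labor force unchanged → E = 1,506.17, U = 187.54, labor force = 1,693.71 thousand.
New unemployment rate = 187.54 / 1,693.71 = 11.07%.

New unemployment rate ≈ 11.07%.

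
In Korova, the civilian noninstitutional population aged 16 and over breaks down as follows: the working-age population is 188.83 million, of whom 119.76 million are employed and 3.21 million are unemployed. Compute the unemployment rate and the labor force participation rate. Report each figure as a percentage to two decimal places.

Labor force = employed + unemployed = 119.76 + 3.21 = 122.97 million.
Unemployment rate = 3.21 / 122.97 = 2.61%.
Labor force participation rate = 122.97 / 188.83 = 65.12%.

Unemployment rate ≈ 2.61%; labor force participation rate ≈ 65.12%.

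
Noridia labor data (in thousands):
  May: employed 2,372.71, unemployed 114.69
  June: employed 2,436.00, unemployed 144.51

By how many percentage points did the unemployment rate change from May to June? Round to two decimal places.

The unemployment rate changed by +0.99 percentage points.

May: labor force = 2,372.71 + 114.69 = 2,487.40; u = 114.69/2,487.40 = 4.61%.
June: labor force = 2,436.00 + 144.51 = 2,580.51; u = 144.51/2,580.51 = 5.60%.
Change = 5.60% − 4.61% = +0.99 pp.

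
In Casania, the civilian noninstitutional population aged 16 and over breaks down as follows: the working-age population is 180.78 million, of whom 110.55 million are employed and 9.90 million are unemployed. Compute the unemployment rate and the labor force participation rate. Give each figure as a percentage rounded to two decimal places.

Unemployment rate ≈ 8.22%; labor force participation rate ≈ 66.63%.

Labor force = employed + unemployed = 110.55 + 9.90 = 120.45 million.
Unemployment rate = 9.90 / 120.45 = 8.22%.
Labor force participation rate = 120.45 / 180.78 = 66.63%.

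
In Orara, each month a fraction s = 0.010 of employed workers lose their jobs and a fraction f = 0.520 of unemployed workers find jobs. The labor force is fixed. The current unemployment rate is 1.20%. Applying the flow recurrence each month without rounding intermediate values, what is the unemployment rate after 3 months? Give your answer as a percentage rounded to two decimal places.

Unemployment rate after three months ≈ 1.82%.

With a fixed labor force, u_{t+1} = u_t + s·(1−u_t) − f·u_t = u_t·(1−s−f) + s.
Here 1−s−f = 0.470 and s = 0.010.
u_1 = 0.012000 × 0.470 + 0.010 = 0.015640.
u_2 = 0.015640 × 0.470 + 0.010 = 0.017351.
u_3 = 0.017351 × 0.470 + 0.010 = 0.018155.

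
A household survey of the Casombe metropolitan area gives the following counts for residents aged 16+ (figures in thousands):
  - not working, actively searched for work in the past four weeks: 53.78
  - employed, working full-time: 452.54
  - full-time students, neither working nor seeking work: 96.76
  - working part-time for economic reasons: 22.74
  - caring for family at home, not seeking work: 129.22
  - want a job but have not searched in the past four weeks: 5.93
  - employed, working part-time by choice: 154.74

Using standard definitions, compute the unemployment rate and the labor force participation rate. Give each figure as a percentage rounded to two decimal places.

Unemployment rate ≈ 7.86%; labor force participation rate ≈ 74.67%.

Employed = 452.54 + 22.74 + 154.74 = 630.02 thousand (anyone who worked, including part-time for economic reasons, counts as employed).
Unemployed = 53.78 thousand.
Labor force = 630.02 + 53.78 = 683.80 thousand.
Not in labor force = 96.76 + 129.22 + 5.93 = 231.91 thousand (those not working and not actively searching are outside the labor force — including those who want a job but have given up searching).
Civilian working-age population = 683.80 + 231.91 = 915.71 thousand.
Unemployment rate = 53.78 / 683.80 = 7.86%.
Labor force participation rate = 683.80 / 915.71 = 74.67%.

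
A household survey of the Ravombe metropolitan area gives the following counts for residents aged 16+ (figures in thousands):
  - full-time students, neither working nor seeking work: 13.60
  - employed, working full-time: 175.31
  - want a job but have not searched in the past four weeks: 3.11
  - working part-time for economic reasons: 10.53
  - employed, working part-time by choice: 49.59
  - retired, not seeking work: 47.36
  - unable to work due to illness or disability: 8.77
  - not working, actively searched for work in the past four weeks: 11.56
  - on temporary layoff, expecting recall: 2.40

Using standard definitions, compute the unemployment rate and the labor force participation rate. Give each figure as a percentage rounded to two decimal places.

Employed = 175.31 + 10.53 + 49.59 = 235.43 thousand (anyone who worked, including part-time for economic reasons, counts as employed).
Unemployed = 11.56 + 2.40 = 13.96 thousand (jobless and actively searching, or on temporary layoff).
Labor force = 235.43 + 13.96 = 249.39 thousand.
Not in labor force = 13.60 + 3.11 + 47.36 + 8.77 = 72.84 thousand (those not working and not actively searching are outside the labor force — including those who want a job but have given up searching).
Civilian working-age population = 249.39 + 72.84 = 322.23 thousand.
Unemployment rate = 13.96 / 249.39 = 5.60%.
Labor force participation rate = 249.39 / 322.23 = 77.40%.

Unemployment rate ≈ 5.60%; labor force participation rate ≈ 77.40%.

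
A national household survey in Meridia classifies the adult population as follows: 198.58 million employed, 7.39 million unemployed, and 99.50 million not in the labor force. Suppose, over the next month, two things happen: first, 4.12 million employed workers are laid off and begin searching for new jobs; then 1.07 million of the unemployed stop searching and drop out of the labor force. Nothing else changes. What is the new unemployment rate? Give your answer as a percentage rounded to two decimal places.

Initially, labor force = 198.58 + 7.39 = 205.97 million, so u = 7.39/205.97 = 3.59%.
After the first change, employed falls and unemployed rises by 4.12; labor force unchanged → E = 194.46, U = 11.51, labor force = 205.97 million.
After the second change, unemployed and labor force both fall by 1.07 → E = 194.46, U = 10.44, labor force = 204.90 million.
New unemployment rate = 10.44 / 204.90 = 5.10%.

New unemployment rate ≈ 5.10%.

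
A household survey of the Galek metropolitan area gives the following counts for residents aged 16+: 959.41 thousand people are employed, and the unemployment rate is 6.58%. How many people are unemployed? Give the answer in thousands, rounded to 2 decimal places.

Let U be the number unemployed. The labor force is E + U, and U/(E+U) = 0.0658.
So U = 0.0658 × 959.41 / (1 − 0.0658) = 63.1292 / 0.9342 ≈ 67.58 thousand.

About 67.58 thousand are unemployed.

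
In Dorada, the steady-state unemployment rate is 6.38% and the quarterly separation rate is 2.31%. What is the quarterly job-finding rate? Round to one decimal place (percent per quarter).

From u* = s/(s+f): f = s·(1−u)/u.
f = 2.31 × (1 − 0.0638) / 0.0638 = 2.1626 / 0.0638 ≈ 33.9% per quarter.

Job-finding rate ≈ 33.9% per quarter.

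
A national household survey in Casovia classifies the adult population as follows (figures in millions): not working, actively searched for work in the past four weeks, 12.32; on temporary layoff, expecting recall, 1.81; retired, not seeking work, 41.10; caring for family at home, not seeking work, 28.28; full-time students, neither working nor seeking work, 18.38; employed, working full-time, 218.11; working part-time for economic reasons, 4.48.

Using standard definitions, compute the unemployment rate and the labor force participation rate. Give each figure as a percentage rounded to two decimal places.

Employed = 218.11 + 4.48 = 222.59 million (anyone who worked, including part-time for economic reasons, counts as employed).
Unemployed = 12.32 + 1.81 = 14.13 million (jobless and actively searching, or on temporary layoff).
Labor force = 222.59 + 14.13 = 236.72 million.
Not in labor force = 41.10 + 28.28 + 18.38 = 87.76 million (those not working and not actively searching are outside the labor force).
Civilian working-age population = 236.72 + 87.76 = 324.48 million.
Unemployment rate = 14.13 / 236.72 = 5.97%.
Labor force participation rate = 236.72 / 324.48 = 72.95%.

Unemployment rate ≈ 5.97%; labor force participation rate ≈ 72.95%.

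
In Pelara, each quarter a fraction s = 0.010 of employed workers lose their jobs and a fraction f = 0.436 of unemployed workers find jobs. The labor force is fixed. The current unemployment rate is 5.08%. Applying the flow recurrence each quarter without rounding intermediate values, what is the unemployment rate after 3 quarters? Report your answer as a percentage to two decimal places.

With a fixed labor force, u_{t+1} = u_t + s·(1−u_t) − f·u_t = u_t·(1−s−f) + s.
Here 1−s−f = 0.554 and s = 0.010.
u_1 = 0.050800 × 0.554 + 0.010 = 0.038143.
u_2 = 0.038143 × 0.554 + 0.010 = 0.031131.
u_3 = 0.031131 × 0.554 + 0.010 = 0.027247.

Unemployment rate after three quarters ≈ 2.72%.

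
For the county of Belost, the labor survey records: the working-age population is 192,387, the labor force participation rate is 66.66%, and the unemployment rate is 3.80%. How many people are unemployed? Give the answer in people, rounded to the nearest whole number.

Labor force = 0.6666 × 192,387 = 128,245.
Unemployed = 0.0380 × 128,245 ≈ 4,873.

About 4,873 are unemployed.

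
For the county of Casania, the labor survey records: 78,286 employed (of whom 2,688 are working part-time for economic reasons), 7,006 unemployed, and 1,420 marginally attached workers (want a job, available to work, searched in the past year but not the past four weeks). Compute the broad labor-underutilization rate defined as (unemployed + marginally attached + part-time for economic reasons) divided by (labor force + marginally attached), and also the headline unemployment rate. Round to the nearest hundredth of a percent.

Labor force = 78,286 + 7,006 = 85,292.
Numerator = 7,006 + 1,420 + 2,688 = 11,114.
Denominator = 85,292 + 1,420 = 86,712.
Broad rate = 11,114 / 86,712 = 12.82%.
Headline unemployment rate = 7,006 / 85,292 = 8.21%.

Broad underutilization rate ≈ 12.82%; headline unemployment rate ≈ 8.21%.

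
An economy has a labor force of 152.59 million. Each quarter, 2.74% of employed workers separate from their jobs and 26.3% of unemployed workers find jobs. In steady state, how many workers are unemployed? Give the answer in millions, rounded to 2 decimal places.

Steady-state unemployment rate u* = s/(s+f) = 2.74/(2.74+26.3) = 0.094353.
Unemployed = u* × labor force = 0.094353 × 152.59 ≈ 14.40 million.

About 14.40 million are unemployed in steady state.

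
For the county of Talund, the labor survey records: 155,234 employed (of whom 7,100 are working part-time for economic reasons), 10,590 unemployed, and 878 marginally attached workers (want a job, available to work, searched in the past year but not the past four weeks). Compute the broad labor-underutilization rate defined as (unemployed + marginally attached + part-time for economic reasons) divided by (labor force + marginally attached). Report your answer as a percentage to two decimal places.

Broad underutilization rate ≈ 11.14%.

Labor force = 155,234 + 10,590 = 165,824.
Numerator = 10,590 + 878 + 7,100 = 18,568.
Denominator = 165,824 + 878 = 166,702.
Broad rate = 18,568 / 166,702 = 11.14%.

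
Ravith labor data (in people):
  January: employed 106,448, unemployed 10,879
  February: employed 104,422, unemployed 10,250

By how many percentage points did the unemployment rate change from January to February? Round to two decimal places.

January: labor force = 106,448 + 10,879 = 117,327; u = 10,879/117,327 = 9.27%.
February: labor force = 104,422 + 10,250 = 114,672; u = 10,250/114,672 = 8.94%.
Change = 8.94% − 9.27% = −0.33 pp.

The unemployment rate changed by −0.33 percentage points.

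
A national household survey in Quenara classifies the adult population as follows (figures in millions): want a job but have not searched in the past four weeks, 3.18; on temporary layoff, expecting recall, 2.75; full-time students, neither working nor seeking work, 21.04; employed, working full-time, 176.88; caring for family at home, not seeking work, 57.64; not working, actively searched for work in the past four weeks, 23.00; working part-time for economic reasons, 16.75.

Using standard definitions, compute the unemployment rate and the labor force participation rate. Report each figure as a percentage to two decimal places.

Employed = 176.88 + 16.75 = 193.63 million (anyone who worked, including part-time for economic reasons, counts as employed).
Unemployed = 2.75 + 23.00 = 25.75 million (jobless and actively searching, or on temporary layoff).
Labor force = 193.63 + 25.75 = 219.38 million.
Not in labor force = 3.18 + 21.04 + 57.64 = 81.86 million (those not working and not actively searching are outside the labor force — including those who want a job but have given up searching).
Civilian working-age population = 219.38 + 81.86 = 301.24 million.
Unemployment rate = 25.75 / 219.38 = 11.74%.
Labor force participation rate = 219.38 / 301.24 = 72.83%.

Unemployment rate ≈ 11.74%; labor force participation rate ≈ 72.83%.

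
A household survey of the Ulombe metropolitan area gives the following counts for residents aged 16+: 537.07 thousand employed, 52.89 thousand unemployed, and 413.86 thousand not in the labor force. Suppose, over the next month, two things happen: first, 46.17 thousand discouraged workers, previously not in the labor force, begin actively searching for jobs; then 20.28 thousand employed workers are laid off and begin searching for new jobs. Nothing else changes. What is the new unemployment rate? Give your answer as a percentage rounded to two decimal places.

New unemployment rate ≈ 18.76%.

Initially, labor force = 537.07 + 52.89 = 589.96 thousand, so u = 52.89/589.96 = 8.97%.
After the first change, unemployed and labor force both rise by 46.17 → E = 537.07, U = 99.06, labor force = 636.13 thousand.
After the second change, employed falls and unemployed rises by 20.28; labor force unchanged → E = 516.79, U = 119.34, labor force = 636.13 thousand.
New unemployment rate = 119.34 / 636.13 = 18.76%.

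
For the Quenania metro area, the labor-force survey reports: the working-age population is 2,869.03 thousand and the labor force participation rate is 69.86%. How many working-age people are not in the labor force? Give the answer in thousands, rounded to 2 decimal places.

About 864.73 thousand are not in the labor force.

Share not in the labor force = 1 − 0.6986 = 0.3014.
Not in labor force = 0.3014 × 2,869.03 ≈ 864.73 thousand.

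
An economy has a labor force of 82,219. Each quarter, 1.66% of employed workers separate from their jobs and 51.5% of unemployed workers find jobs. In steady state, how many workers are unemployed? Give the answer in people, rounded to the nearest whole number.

Steady-state unemployment rate u* = s/(s+f) = 1.66/(1.66+51.5) = 0.031226.
Unemployed = u* × labor force = 0.031226 × 82,219 ≈ 2,567.

About 2,567 are unemployed in steady state.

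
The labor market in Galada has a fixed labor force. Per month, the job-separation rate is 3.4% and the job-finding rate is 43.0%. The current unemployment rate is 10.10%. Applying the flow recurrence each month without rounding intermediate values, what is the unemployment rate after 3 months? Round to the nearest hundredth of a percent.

With a fixed labor force, u_{t+1} = u_t + s·(1−u_t) − f·u_t = u_t·(1−s−f) + s.
Here 1−s−f = 0.536 and s = 0.034.
u_1 = 0.101000 × 0.536 + 0.034 = 0.088136.
u_2 = 0.088136 × 0.536 + 0.034 = 0.081241.
u_3 = 0.081241 × 0.536 + 0.034 = 0.077545.

Unemployment rate after three months ≈ 7.75%.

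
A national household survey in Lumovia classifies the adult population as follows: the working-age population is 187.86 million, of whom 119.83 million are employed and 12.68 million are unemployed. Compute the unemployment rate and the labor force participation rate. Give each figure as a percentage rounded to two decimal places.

Unemployment rate ≈ 9.57%; labor force participation rate ≈ 70.54%.

Labor force = employed + unemployed = 119.83 + 12.68 = 132.51 million.
Unemployment rate = 12.68 / 132.51 = 9.57%.
Labor force participation rate = 132.51 / 187.86 = 70.54%.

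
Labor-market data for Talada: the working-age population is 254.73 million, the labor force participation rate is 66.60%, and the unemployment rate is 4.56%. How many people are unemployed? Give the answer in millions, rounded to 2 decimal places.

About 7.74 million are unemployed.

Labor force = 0.6660 × 254.73 = 169.65 million.
Unemployed = 0.0456 × 169.65 ≈ 7.74 million.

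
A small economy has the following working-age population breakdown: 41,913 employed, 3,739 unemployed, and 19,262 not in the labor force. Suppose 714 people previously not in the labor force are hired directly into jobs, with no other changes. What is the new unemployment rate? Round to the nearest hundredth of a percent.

Initially, labor force = 41,913 + 3,739 = 45,652, so u = 3,739/45,652 = 8.19%.
After the change, employed and labor force both rise by 714; unemployed unchanged → E = 42,627, U = 3,739, labor force = 46,366.
New unemployment rate = 3,739 / 46,366 = 8.06%.

New unemployment rate ≈ 8.06%.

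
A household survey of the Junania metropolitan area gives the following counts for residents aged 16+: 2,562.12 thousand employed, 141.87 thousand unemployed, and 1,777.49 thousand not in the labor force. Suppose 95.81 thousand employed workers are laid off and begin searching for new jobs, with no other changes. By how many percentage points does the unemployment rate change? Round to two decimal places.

The unemployment rate changes by +3.54 percentage points.

Initially, labor force = 2,562.12 + 141.87 = 2,703.99 thousand, so u = 141.87/2,703.99 = 5.25%.
After the change, employed falls and unemployed rises by 95.81; labor force unchanged → E = 2,466.31, U = 237.68, labor force = 2,703.99 thousand.
New unemployment rate = 237.68 / 2,703.99 = 8.79%.
Change = 8.79% − 5.25% = +3.54 percentage points.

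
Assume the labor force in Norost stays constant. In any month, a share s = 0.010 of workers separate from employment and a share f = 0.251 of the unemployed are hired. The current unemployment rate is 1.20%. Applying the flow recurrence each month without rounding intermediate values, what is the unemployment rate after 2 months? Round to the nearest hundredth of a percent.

Unemployment rate after two months ≈ 2.39%.

With a fixed labor force, u_{t+1} = u_t + s·(1−u_t) − f·u_t = u_t·(1−s−f) + s.
Here 1−s−f = 0.739 and s = 0.010.
u_1 = 0.012000 × 0.739 + 0.010 = 0.018868.
u_2 = 0.018868 × 0.739 + 0.010 = 0.023943.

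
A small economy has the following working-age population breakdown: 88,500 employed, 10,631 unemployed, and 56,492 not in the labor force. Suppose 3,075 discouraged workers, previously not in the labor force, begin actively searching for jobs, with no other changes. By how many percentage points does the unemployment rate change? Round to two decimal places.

Initially, labor force = 88,500 + 10,631 = 99,131, so u = 10,631/99,131 = 10.72%.
After the change, unemployed and labor force both rise by 3,075 → E = 88,500, U = 13,706, labor force = 102,206.
New unemployment rate = 13,706 / 102,206 = 13.41%.
Change = 13.41% − 10.72% = +2.69 percentage points.

The unemployment rate changes by +2.69 percentage points.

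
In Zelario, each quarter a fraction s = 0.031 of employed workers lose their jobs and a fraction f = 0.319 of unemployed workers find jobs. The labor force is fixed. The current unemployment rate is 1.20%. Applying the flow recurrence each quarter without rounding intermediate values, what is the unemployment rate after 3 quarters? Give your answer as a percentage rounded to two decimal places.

Unemployment rate after three quarters ≈ 6.75%.

With a fixed labor force, u_{t+1} = u_t + s·(1−u_t) − f·u_t = u_t·(1−s−f) + s.
Here 1−s−f = 0.650 and s = 0.031.
u_1 = 0.012000 × 0.650 + 0.031 = 0.038800.
u_2 = 0.038800 × 0.650 + 0.031 = 0.056220.
u_3 = 0.056220 × 0.650 + 0.031 = 0.067543.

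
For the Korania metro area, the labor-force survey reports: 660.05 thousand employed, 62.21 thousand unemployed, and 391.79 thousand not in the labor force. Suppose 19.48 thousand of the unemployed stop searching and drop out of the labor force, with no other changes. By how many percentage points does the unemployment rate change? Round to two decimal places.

Initially, labor force = 660.05 + 62.21 = 722.26 thousand, so u = 62.21/722.26 = 8.61%.
After the change, unemployed and labor force both fall by 19.48 → E = 660.05, U = 42.73, labor force = 702.78 thousand.
New unemployment rate = 42.73 / 702.78 = 6.08%.
Change = 6.08% − 8.61% = −2.53 percentage points.

The unemployment rate changes by −2.53 percentage points.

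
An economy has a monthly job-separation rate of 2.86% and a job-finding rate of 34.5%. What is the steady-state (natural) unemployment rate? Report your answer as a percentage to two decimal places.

Steady-state unemployment rate ≈ 7.66%.

At steady state the flows balance: s·E = f·U, so U/(E+U) = s/(s+f).
u* = 2.86 / (2.86 + 34.5) = 2.86 / 37.36 = 7.66%.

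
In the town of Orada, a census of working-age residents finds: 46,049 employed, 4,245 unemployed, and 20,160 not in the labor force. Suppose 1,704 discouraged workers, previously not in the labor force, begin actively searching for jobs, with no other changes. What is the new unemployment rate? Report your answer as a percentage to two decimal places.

Initially, labor force = 46,049 + 4,245 = 50,294, so u = 4,245/50,294 = 8.44%.
After the change, unemployed and labor force both rise by 1,704 → E = 46,049, U = 5,949, labor force = 51,998.
New unemployment rate = 5,949 / 51,998 = 11.44%.

New unemployment rate ≈ 11.44%.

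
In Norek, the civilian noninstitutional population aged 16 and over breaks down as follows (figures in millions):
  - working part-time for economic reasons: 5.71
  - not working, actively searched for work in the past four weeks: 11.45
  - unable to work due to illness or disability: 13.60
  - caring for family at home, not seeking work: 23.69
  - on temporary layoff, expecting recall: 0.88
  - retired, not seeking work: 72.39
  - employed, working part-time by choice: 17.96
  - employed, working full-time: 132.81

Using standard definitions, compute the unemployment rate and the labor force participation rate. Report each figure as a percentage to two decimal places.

Unemployment rate ≈ 7.30%; labor force participation rate ≈ 60.62%.

Employed = 5.71 + 17.96 + 132.81 = 156.48 million (anyone who worked, including part-time for economic reasons, counts as employed).
Unemployed = 11.45 + 0.88 = 12.33 million (jobless and actively searching, or on temporary layoff).
Labor force = 156.48 + 12.33 = 168.81 million.
Not in labor force = 13.60 + 23.69 + 72.39 = 109.68 million (those not working and not actively searching are outside the labor force).
Civilian working-age population = 168.81 + 109.68 = 278.49 million.
Unemployment rate = 12.33 / 168.81 = 7.30%.
Labor force participation rate = 168.81 / 278.49 = 60.62%.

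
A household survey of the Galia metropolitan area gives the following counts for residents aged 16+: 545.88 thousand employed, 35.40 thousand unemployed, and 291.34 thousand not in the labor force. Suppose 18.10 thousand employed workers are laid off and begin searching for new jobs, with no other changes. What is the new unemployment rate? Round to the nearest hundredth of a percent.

Initially, labor force = 545.88 + 35.40 = 581.28 thousand, so u = 35.40/581.28 = 6.09%.
After the change, employed falls and unemployed rises by 18.10; labor force unchanged → E = 527.78, U = 53.50, labor force = 581.28 thousand.
New unemployment rate = 53.50 / 581.28 = 9.20%.

New unemployment rate ≈ 9.20%.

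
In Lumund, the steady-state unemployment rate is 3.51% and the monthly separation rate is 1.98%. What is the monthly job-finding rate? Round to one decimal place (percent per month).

Job-finding rate ≈ 54.4% per month.

From u* = s/(s+f): f = s·(1−u)/u.
f = 1.98 × (1 − 0.0351) / 0.0351 = 1.9105 / 0.0351 ≈ 54.4% per month.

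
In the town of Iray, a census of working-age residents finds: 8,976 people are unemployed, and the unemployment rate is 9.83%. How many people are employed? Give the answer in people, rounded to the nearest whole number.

About 82,336 are employed.

Labor force = U / u = 8,976 / 0.0983 ≈ 91,312.
Employed = labor force − unemployed = 91,312 − 8,976 = 82,336.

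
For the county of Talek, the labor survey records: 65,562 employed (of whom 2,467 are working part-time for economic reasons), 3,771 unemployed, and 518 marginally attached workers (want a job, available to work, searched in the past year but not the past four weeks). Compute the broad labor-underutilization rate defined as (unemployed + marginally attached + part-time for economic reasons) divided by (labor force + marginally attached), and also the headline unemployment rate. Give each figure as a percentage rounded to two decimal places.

Labor force = 65,562 + 3,771 = 69,333.
Numerator = 3,771 + 518 + 2,467 = 6,756.
Denominator = 69,333 + 518 = 69,851.
Broad rate = 6,756 / 69,851 = 9.67%.
Headline unemployment rate = 3,771 / 69,333 = 5.44%.

Broad underutilization rate ≈ 9.67%; headline unemployment rate ≈ 5.44%.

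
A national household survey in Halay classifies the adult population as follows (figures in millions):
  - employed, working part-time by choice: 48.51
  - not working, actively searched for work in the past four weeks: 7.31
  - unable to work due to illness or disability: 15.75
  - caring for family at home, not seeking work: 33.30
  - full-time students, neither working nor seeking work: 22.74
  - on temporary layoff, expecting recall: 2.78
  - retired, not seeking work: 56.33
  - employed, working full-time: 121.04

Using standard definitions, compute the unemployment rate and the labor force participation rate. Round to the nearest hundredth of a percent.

Employed = 48.51 + 121.04 = 169.55 million.
Unemployed = 7.31 + 2.78 = 10.09 million (jobless and actively searching, or on temporary layoff).
Labor force = 169.55 + 10.09 = 179.64 million.
Not in labor force = 15.75 + 33.30 + 22.74 + 56.33 = 128.12 million (those not working and not actively searching are outside the labor force).
Civilian working-age population = 179.64 + 128.12 = 307.76 million.
Unemployment rate = 10.09 / 179.64 = 5.62%.
Labor force participation rate = 179.64 / 307.76 = 58.37%.

Unemployment rate ≈ 5.62%; labor force participation rate ≈ 58.37%.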